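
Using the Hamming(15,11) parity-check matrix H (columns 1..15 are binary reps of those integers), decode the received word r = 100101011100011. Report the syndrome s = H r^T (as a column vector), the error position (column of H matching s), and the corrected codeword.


s = (1, 0, 0, 1)^T, error position = 9, corrected codeword c = 100101010100011

Compute s = H r^T mod 2 one row at a time:
  s_1 = 1 + 1 + 1 + 0 + 0 + 0 + 1 + 1 = 5 ≡ 1 (mod 2).
  s_2 = 1 + 0 + 1 + 0 + 0 + 0 + 1 + 1 = 4 ≡ 0 (mod 2).
  s_3 = 0 + 0 + 1 + 0 + 1 + 0 + 1 + 1 = 4 ≡ 0 (mod 2).
  s_4 = 1 + 0 + 0 + 0 + 1 + 0 + 0 + 1 = 3 ≡ 1 (mod 2).
s = (1, 0, 0, 1)^T — this equals column 9 of H (binary 1001), so error is at position 9.
Correct: flip bit 9 of r = 100101011100011 to get c = 100101010100011.


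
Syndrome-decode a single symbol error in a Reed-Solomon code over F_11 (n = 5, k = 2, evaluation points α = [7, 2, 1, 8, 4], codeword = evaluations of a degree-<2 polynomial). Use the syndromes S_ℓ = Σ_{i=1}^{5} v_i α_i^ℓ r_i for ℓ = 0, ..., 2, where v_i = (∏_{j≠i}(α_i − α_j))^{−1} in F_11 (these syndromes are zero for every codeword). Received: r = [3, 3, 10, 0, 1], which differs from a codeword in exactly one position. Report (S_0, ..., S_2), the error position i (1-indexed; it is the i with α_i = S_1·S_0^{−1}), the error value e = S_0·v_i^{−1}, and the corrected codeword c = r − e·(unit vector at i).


S = (3, 6, 1), error at position 2, error magnitude e = 7, c = [3, 7, 10, 0, 1].

Step 1: column multipliers v_i = (∏_{j≠i}(α_i − α_j))^{−1} mod 11.
  i = 1 (α = 7): (7−2)(7−1)(7−8)(7−4) = 5·6·(−1)·3 = −90 ≡ 9, so v_1 = 9^{−1} = 5 (mod 11).
  i = 2 (α = 2): (2−7)(2−1)(2−8)(2−4) = (−5)·1·(−6)·(−2) = −60 ≡ 6, so v_2 = 6^{−1} = 2 (mod 11).
  i = 3 (α = 1): (1−7)(1−2)(1−8)(1−4) = (−6)·(−1)·(−7)·(−3) = 126 ≡ 5, so v_3 = 5^{−1} = 9 (mod 11).
  i = 4 (α = 8): (8−7)(8−2)(8−1)(8−4) = 1·6·7·4 = 168 ≡ 3, so v_4 = 3^{−1} = 4 (mod 11).
  i = 5 (α = 4): (4−7)(4−2)(4−1)(4−8) = (−3)·2·3·(−4) = 72 ≡ 6, so v_5 = 6^{−1} = 2 (mod 11).
  v = [5, 2, 9, 4, 2].
Step 2: syndromes of r = [3, 3, 10, 0, 1] (all sums mod 11).
  S_0 = Σ v_i r_i = 5·3 + 2·3 + 9·10 + 4·0 + 2·1 = 113 ≡ 3.
  S_1 = Σ v_i α_i r_i = 5·7·3 + 2·2·3 + 9·1·10 + 4·8·0 + 2·4·1 = 215 ≡ 6.
  α_i^2 mod 11 = [5, 4, 1, 9, 5].
  S_2 = Σ v_i α_i^2 r_i = 5·5·3 + 2·4·3 + 9·1·10 + 4·9·0 + 2·5·1 = 199 ≡ 1.
  S = (3, 6, 1) ≠ 0, so r is not a codeword (an error is present).
Step 3: locate the error. For a single error e at position i, S_ℓ = v_i·e·α_i^ℓ, so α_err = S_1/S_0.
  S_0^{−1} = 3^{−1} = 4 (mod 11), so α_err = 6·4 = 24 ≡ 2 = α_2. Error position i = 2.
  Consistency check: S_2/S_1 = 1·2 = 2 ≡ 2 = α_err ✓ (single-error assumption holds).
Step 4: error magnitude e = S_0/v_2 = S_0·∏_{j≠2}(α_2 − α_j) = 3·6 = 18 ≡ 7 (mod 11).
Step 5: correct position 2: c_2 = r_2 − e = 3 − 7 ≡ 7 (mod 11). Hence c = [3, 7, 10, 0, 1].
  Check: interpolating c through the α_i gives m(x) = 2 + 8·x (degree < 2) with m(α_i) = c_i for every i, so c is indeed a codeword.


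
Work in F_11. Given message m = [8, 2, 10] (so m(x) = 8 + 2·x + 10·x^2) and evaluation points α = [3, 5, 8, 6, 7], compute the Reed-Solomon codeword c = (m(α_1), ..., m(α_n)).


c = [5, 4, 4, 6, 6]

Message polynomial: m(x) = 8 + 2·x + 10·x^2 (mod 11).
For each evaluation point α_i, compute m(α_i) mod 11:
  α_1 = 3: Horner steps 10 → 10 → 5, so m(3) = 5.
  α_2 = 5: Horner steps 10 → 8 → 4, so m(5) = 4.
  α_3 = 8: Horner steps 10 → 5 → 4, so m(8) = 4.
  α_4 = 6: Horner steps 10 → 7 → 6, so m(6) = 6.
  α_5 = 7: Horner steps 10 → 6 → 6, so m(7) = 6.
Codeword c = [5, 4, 4, 6, 6] ∈ F_11^5.


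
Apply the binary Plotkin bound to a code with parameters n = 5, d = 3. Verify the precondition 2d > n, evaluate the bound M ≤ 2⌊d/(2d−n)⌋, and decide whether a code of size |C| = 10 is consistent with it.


Plotkin bound M ≤ 6; given |C| = 10 > bound (violated).

Check applicability: 2d = 6, n = 5.
2d − n = 1 > 0, so Plotkin applies.
Compute d/(2d−n) = 3/1 ≈ 3.0000.
⌊d/(2d−n)⌋ = 3.
Plotkin bound: M ≤ 2·3 = 6.
Given |C| = 10, check: VIOLATED.
This |C| is above the Plotkin bound, so no binary code with n = 5, d = 3 and 10 codewords exists.


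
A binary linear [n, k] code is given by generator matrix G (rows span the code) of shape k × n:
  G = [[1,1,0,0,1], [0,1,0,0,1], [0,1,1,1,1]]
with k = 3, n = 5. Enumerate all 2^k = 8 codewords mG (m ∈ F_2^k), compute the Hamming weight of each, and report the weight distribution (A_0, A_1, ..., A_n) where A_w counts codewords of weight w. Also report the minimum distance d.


Weight distribution: A_0 = 1, A_1 = 1, A_2 = 2, A_3 = 2, A_4 = 1, A_5 = 1. Minimum distance d = 1.

Enumerate all 2^3 = 8 messages m ∈ F_2^3.
For each, compute codeword c = mG in F_2^5, then tally its weight.
  m = 000 → c = 00000, weight = 0.
  m = 100 → c = 11001, weight = 3.
  m = 010 → c = 01001, weight = 2.
  m = 110 → c = 10000, weight = 1.
  m = 001 → c = 01111, weight = 4.
  m = 101 → c = 10110, weight = 3.
  m = 011 → c = 00110, weight = 2.
  m = 111 → c = 11111, weight = 5.
Tally weights:
  weight 0: 1 codewords.
  weight 1: 1 codewords.
  weight 2: 2 codewords.
  weight 3: 2 codewords.
  weight 4: 1 codewords.
  weight 5: 1 codewords.
Minimum distance d = smallest w > 0 with A_w > 0 = 1.
Sanity: Σ A_w = 8 = 2^3 = 8 ✓.


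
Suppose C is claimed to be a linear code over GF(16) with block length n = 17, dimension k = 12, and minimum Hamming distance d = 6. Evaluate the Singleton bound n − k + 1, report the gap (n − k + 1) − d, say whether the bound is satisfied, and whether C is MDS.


Singleton RHS = n − k + 1 = 6, slack = 0, bound satisfied, MDS.

Singleton bound: d ≤ n − k + 1.
Here n = 17, k = 12, so n − k + 1 = 6.
Given d = 6, check d ≤ 6: YES.
Slack = (n − k + 1) − d = 0.
The code is MDS (slack = 0).
Description: the claimed parameters are [17, 12, 6]_16; such a code would be MDS (meets Singleton bound).


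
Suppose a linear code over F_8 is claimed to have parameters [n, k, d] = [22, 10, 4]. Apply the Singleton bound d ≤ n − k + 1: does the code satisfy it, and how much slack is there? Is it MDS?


Singleton RHS = n − k + 1 = 13, slack = 9, bound satisfied, not MDS.

Singleton bound: d ≤ n − k + 1.
Here n = 22, k = 10, so n − k + 1 = 13.
Given d = 4, check d ≤ 13: YES.
Slack = (n − k + 1) − d = 9.
The code is NOT MDS (slack = 9 > 0).
Description: the claimed parameters are [22, 10, 4]_8; such a code would be non-MDS.


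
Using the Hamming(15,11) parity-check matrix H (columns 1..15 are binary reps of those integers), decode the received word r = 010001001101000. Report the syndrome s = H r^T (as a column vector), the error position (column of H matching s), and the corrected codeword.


s = (1, 0, 1, 1)^T, error position = 11, corrected codeword c = 010001001111000

Compute s = H r^T mod 2 one row at a time:
  s_1 = 0 + 1 + 1 + 0 + 1 + 0 + 0 + 0 = 3 ≡ 1 (mod 2).
  s_2 = 0 + 0 + 1 + 0 + 1 + 0 + 0 + 0 = 2 ≡ 0 (mod 2).
  s_3 = 1 + 0 + 1 + 0 + 1 + 0 + 0 + 0 = 3 ≡ 1 (mod 2).
  s_4 = 0 + 0 + 0 + 0 + 1 + 0 + 0 + 0 = 1 ≡ 1 (mod 2).
s = (1, 0, 1, 1)^T — this equals column 11 of H (binary 1011), so error is at position 11.
Correct: flip bit 11 of r = 010001001101000 to get c = 010001001111000.


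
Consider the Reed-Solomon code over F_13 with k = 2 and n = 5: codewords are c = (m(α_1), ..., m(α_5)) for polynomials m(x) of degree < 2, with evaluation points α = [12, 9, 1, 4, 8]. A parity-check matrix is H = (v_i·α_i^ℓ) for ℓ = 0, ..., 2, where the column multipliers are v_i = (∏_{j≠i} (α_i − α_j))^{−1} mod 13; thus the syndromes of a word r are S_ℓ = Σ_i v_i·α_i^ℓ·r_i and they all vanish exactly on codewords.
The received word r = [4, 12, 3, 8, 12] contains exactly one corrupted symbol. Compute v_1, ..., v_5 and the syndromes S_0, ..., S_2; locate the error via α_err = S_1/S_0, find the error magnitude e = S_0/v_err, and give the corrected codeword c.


S = (4, 6, 9), error at position 5, error magnitude e = 6, c = [4, 12, 3, 8, 6].

Step 1: column multipliers v_i = (∏_{j≠i}(α_i − α_j))^{−1} mod 13.
  i = 1 (α = 12): (12−9)(12−1)(12−4)(12−8) = 3·11·8·4 = 1056 ≡ 3, so v_1 = 3^{−1} = 9 (mod 13).
  i = 2 (α = 9): (9−12)(9−1)(9−4)(9−8) = (−3)·8·5·1 = −120 ≡ 10, so v_2 = 10^{−1} = 4 (mod 13).
  i = 3 (α = 1): (1−12)(1−9)(1−4)(1−8) = (−11)·(−8)·(−3)·(−7) = 1848 ≡ 2, so v_3 = 2^{−1} = 7 (mod 13).
  i = 4 (α = 4): (4−12)(4−9)(4−1)(4−8) = (−8)·(−5)·3·(−4) = −480 ≡ 1, so v_4 = 1^{−1} = 1 (mod 13).
  i = 5 (α = 8): (8−12)(8−9)(8−1)(8−4) = (−4)·(−1)·7·4 = 112 ≡ 8, so v_5 = 8^{−1} = 5 (mod 13).
  v = [9, 4, 7, 1, 5].
Step 2: syndromes of r = [4, 12, 3, 8, 12] (all sums mod 13).
  S_0 = Σ v_i r_i = 9·4 + 4·12 + 7·3 + 1·8 + 5·12 = 173 ≡ 4.
  S_1 = Σ v_i α_i r_i = 9·12·4 + 4·9·12 + 7·1·3 + 1·4·8 + 5·8·12 = 1397 ≡ 6.
  α_i^2 mod 13 = [1, 3, 1, 3, 12].
  S_2 = Σ v_i α_i^2 r_i = 9·1·4 + 4·3·12 + 7·1·3 + 1·3·8 + 5·12·12 = 945 ≡ 9.
  S = (4, 6, 9) ≠ 0, so r is not a codeword (an error is present).
Step 3: locate the error. For a single error e at position i, S_ℓ = v_i·e·α_i^ℓ, so α_err = S_1/S_0.
  S_0^{−1} = 4^{−1} = 10 (mod 13), so α_err = 6·10 = 60 ≡ 8 = α_5. Error position i = 5.
  Consistency check: S_2/S_1 = 9·11 = 99 ≡ 8 = α_err ✓ (single-error assumption holds).
Step 4: error magnitude e = S_0/v_5 = S_0·∏_{j≠5}(α_5 − α_j) = 4·8 = 32 ≡ 6 (mod 13).
Step 5: correct position 5: c_5 = r_5 − e = 12 − 6 ≡ 6 (mod 13). Hence c = [4, 12, 3, 8, 6].
  Check: interpolating c through the α_i gives m(x) = 10 + 6·x (degree < 2) with m(α_i) = c_i for every i, so c is indeed a codeword.


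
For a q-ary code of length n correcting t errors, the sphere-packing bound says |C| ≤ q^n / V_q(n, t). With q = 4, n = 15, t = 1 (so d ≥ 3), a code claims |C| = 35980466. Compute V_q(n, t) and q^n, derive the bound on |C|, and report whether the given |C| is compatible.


V_q(n, t) = 46, q^n = 1073741824, Hamming bound = 23342213, |C| = 35980466 > bound (violated).

Step 1: Compute V_q(n, t) = Σ_{j=0}^1 C(n, j) (q−1)^j.
  j = 0: C(15,0)·(3)^0 = 1·1 = 1.
  j = 1: C(15,1)·(3)^1 = 15·3 = 45.
  V_q(n, t) = 1 + 45 = 46.
Step 2: q^n = 4^15 = 1073741824.
Step 3: Hamming bound ⌊q^n / V_q(n,t)⌋ = ⌊1073741824/46⌋ = 23342213.
Step 4: Compare |C| = 35980466 to 23342213: violated.
The claimed |C| lies above the Hamming bound, so no 4-ary code of length 15 with d ≥ 3 can have 35980466 codewords.


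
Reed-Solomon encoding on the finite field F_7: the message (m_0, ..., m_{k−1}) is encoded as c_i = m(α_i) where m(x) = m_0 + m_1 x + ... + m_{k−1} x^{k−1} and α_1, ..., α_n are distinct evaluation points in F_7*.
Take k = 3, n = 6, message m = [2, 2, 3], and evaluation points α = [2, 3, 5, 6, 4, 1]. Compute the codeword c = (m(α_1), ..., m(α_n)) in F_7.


c = [4, 0, 3, 3, 2, 0]

Message polynomial: m(x) = 2 + 2·x + 3·x^2 (mod 7).
For each evaluation point α_i, compute m(α_i) mod 7:
  α_1 = 2: Horner steps 3 → 1 → 4, so m(2) = 4.
  α_2 = 3: Horner steps 3 → 4 → 0, so m(3) = 0.
  α_3 = 5: Horner steps 3 → 3 → 3, so m(5) = 3.
  α_4 = 6: Horner steps 3 → 6 → 3, so m(6) = 3.
  α_5 = 4: Horner steps 3 → 0 → 2, so m(4) = 2.
  α_6 = 1: Horner steps 3 → 5 → 0, so m(1) = 0.
Codeword c = [4, 0, 3, 3, 2, 0] ∈ F_7^6.


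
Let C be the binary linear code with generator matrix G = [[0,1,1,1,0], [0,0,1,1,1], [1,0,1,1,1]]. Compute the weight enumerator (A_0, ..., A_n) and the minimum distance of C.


Weight distribution: A_0 = 1, A_1 = 1, A_2 = 1, A_3 = 3, A_4 = 2. Minimum distance d = 1.

Enumerate all 2^3 = 8 messages m ∈ F_2^3.
For each, compute codeword c = mG in F_2^5, then tally its weight.
  m = 000 → c = 00000, weight = 0.
  m = 100 → c = 01110, weight = 3.
  m = 010 → c = 00111, weight = 3.
  m = 110 → c = 01001, weight = 2.
  m = 001 → c = 10111, weight = 4.
  m = 101 → c = 11001, weight = 3.
  m = 011 → c = 10000, weight = 1.
  m = 111 → c = 11110, weight = 4.
Tally weights:
  weight 0: 1 codewords.
  weight 1: 1 codewords.
  weight 2: 1 codewords.
  weight 3: 3 codewords.
  weight 4: 2 codewords.
Minimum distance d = smallest w > 0 with A_w > 0 = 1.
Sanity: Σ A_w = 8 = 2^3 = 8 ✓.


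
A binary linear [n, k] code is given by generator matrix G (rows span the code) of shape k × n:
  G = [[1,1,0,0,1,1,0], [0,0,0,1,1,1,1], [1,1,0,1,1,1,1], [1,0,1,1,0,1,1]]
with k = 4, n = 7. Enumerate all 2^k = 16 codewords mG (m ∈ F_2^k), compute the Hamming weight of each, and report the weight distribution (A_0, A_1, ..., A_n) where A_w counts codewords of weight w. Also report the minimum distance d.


Weight distribution: A_0 = 1, A_2 = 3, A_3 = 4, A_4 = 3, A_5 = 4, A_6 = 1. Minimum distance d = 2.

Enumerate all 2^4 = 16 messages m ∈ F_2^4.
For each, compute codeword c = mG in F_2^7, then tally its weight.
  m = 0000 → c = 0000000, weight = 0.
  m = 1000 → c = 1100110, weight = 4.
  m = 0100 → c = 0001111, weight = 4.
  m = 1100 → c = 1101001, weight = 4.
  m = 0010 → c = 1101111, weight = 6.
  m = 1010 → c = 0001001, weight = 2.
  m = 0110 → c = 1100000, weight = 2.
  m = 1110 → c = 0000110, weight = 2.
  m = 0001 → c = 1011011, weight = 5.
  m = 1001 → c = 0111101, weight = 5.
  m = 0101 → c = 1010100, weight = 3.
  m = 1101 → c = 0110010, weight = 3.
  m = 0011 → c = 0110100, weight = 3.
  m = 1011 → c = 1010010, weight = 3.
  m = 0111 → c = 0111011, weight = 5.
  m = 1111 → c = 1011101, weight = 5.
Tally weights:
  weight 0: 1 codewords.
  weight 2: 3 codewords.
  weight 3: 4 codewords.
  weight 4: 3 codewords.
  weight 5: 4 codewords.
  weight 6: 1 codewords.
Minimum distance d = smallest w > 0 with A_w > 0 = 2.
Sanity: Σ A_w = 16 = 2^4 = 16 ✓.


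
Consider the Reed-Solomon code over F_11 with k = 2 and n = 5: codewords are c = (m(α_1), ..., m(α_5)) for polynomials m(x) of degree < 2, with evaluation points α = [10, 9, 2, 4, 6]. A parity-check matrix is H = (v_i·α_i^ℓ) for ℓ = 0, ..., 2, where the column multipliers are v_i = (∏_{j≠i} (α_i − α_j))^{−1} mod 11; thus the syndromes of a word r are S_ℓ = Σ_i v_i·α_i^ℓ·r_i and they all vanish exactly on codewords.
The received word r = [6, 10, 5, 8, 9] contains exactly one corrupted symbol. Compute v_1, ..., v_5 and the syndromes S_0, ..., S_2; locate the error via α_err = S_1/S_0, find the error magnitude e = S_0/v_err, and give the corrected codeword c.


S = (8, 4, 2), error at position 5, error magnitude e = 9, c = [6, 10, 5, 8, 0].

Step 1: column multipliers v_i = (∏_{j≠i}(α_i − α_j))^{−1} mod 11.
  i = 1 (α = 10): (10−9)(10−2)(10−4)(10−6) = 1·8·6·4 = 192 ≡ 5, so v_1 = 5^{−1} = 9 (mod 11).
  i = 2 (α = 9): (9−10)(9−2)(9−4)(9−6) = (−1)·7·5·3 = −105 ≡ 5, so v_2 = 5^{−1} = 9 (mod 11).
  i = 3 (α = 2): (2−10)(2−9)(2−4)(2−6) = (−8)·(−7)·(−2)·(−4) = 448 ≡ 8, so v_3 = 8^{−1} = 7 (mod 11).
  i = 4 (α = 4): (4−10)(4−9)(4−2)(4−6) = (−6)·(−5)·2·(−2) = −120 ≡ 1, so v_4 = 1^{−1} = 1 (mod 11).
  i = 5 (α = 6): (6−10)(6−9)(6−2)(6−4) = (−4)·(−3)·4·2 = 96 ≡ 8, so v_5 = 8^{−1} = 7 (mod 11).
  v = [9, 9, 7, 1, 7].
Step 2: syndromes of r = [6, 10, 5, 8, 9] (all sums mod 11).
  S_0 = Σ v_i r_i = 9·6 + 9·10 + 7·5 + 1·8 + 7·9 = 250 ≡ 8.
  S_1 = Σ v_i α_i r_i = 9·10·6 + 9·9·10 + 7·2·5 + 1·4·8 + 7·6·9 = 1830 ≡ 4.
  α_i^2 mod 11 = [1, 4, 4, 5, 3].
  S_2 = Σ v_i α_i^2 r_i = 9·1·6 + 9·4·10 + 7·4·5 + 1·5·8 + 7·3·9 = 783 ≡ 2.
  S = (8, 4, 2) ≠ 0, so r is not a codeword (an error is present).
Step 3: locate the error. For a single error e at position i, S_ℓ = v_i·e·α_i^ℓ, so α_err = S_1/S_0.
  S_0^{−1} = 8^{−1} = 7 (mod 11), so α_err = 4·7 = 28 ≡ 6 = α_5. Error position i = 5.
  Consistency check: S_2/S_1 = 2·3 = 6 ≡ 6 = α_err ✓ (single-error assumption holds).
Step 4: error magnitude e = S_0/v_5 = S_0·∏_{j≠5}(α_5 − α_j) = 8·8 = 64 ≡ 9 (mod 11).
Step 5: correct position 5: c_5 = r_5 − e = 9 − 9 ≡ 0 (mod 11). Hence c = [6, 10, 5, 8, 0].
  Check: interpolating c through the α_i gives m(x) = 2 + 7·x (degree < 2) with m(α_i) = c_i for every i, so c is indeed a codeword.


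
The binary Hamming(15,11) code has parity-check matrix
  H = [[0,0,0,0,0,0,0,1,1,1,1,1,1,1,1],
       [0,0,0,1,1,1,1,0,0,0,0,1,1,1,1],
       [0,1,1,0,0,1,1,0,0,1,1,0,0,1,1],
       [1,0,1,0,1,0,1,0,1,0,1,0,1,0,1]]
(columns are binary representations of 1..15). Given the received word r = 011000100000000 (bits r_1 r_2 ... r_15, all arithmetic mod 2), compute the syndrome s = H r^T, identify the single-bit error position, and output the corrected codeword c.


s = (0, 1, 1, 0)^T, error position = 6, corrected codeword c = 011001100000000

Compute s = H r^T mod 2 one row at a time:
  s_1 = 0 + 0 + 0 + 0 + 0 + 0 + 0 + 0 = 0 ≡ 0 (mod 2).
  s_2 = 0 + 0 + 0 + 1 + 0 + 0 + 0 + 0 = 1 ≡ 1 (mod 2).
  s_3 = 1 + 1 + 0 + 1 + 0 + 0 + 0 + 0 = 3 ≡ 1 (mod 2).
  s_4 = 0 + 1 + 0 + 1 + 0 + 0 + 0 + 0 = 2 ≡ 0 (mod 2).
s = (0, 1, 1, 0)^T — this equals column 6 of H (binary 0110), so error is at position 6.
Correct: flip bit 6 of r = 011000100000000 to get c = 011001100000000.


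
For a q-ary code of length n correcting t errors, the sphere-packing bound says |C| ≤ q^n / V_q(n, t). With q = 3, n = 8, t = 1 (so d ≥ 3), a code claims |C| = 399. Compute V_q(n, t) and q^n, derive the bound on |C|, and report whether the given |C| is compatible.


V_q(n, t) = 17, q^n = 6561, Hamming bound = 385, |C| = 399 > bound (violated).

Step 1: Compute V_q(n, t) = Σ_{j=0}^1 C(n, j) (q−1)^j.
  j = 0: C(8,0)·(2)^0 = 1·1 = 1.
  j = 1: C(8,1)·(2)^1 = 8·2 = 16.
  V_q(n, t) = 1 + 16 = 17.
Step 2: q^n = 3^8 = 6561.
Step 3: Hamming bound ⌊q^n / V_q(n,t)⌋ = ⌊6561/17⌋ = 385.
Step 4: Compare |C| = 399 to 385: violated.
The claimed |C| lies above the Hamming bound, so no 3-ary code of length 8 with d ≥ 3 can have 399 codewords.


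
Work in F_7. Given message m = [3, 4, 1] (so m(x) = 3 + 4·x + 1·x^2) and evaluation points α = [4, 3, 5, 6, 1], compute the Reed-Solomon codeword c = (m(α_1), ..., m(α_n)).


c = [0, 3, 6, 0, 1]

Message polynomial: m(x) = 3 + 4·x + 1·x^2 (mod 7).
For each evaluation point α_i, compute m(α_i) mod 7:
  α_1 = 4: Horner steps 1 → 1 → 0, so m(4) = 0.
  α_2 = 3: Horner steps 1 → 0 → 3, so m(3) = 3.
  α_3 = 5: Horner steps 1 → 2 → 6, so m(5) = 6.
  α_4 = 6: Horner steps 1 → 3 → 0, so m(6) = 0.
  α_5 = 1: Horner steps 1 → 5 → 1, so m(1) = 1.
Codeword c = [0, 3, 6, 0, 1] ∈ F_7^5.


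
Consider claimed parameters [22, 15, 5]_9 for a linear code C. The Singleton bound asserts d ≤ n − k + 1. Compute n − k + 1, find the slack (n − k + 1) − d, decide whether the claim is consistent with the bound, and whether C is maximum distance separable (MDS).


Singleton RHS = n − k + 1 = 8, slack = 3, bound satisfied, not MDS.

Singleton bound: d ≤ n − k + 1.
Here n = 22, k = 15, so n − k + 1 = 8.
Given d = 5, check d ≤ 8: YES.
Slack = (n − k + 1) − d = 3.
The code is NOT MDS (slack = 3 > 0).
Description: the claimed parameters are [22, 15, 5]_9; such a code would be non-MDS.


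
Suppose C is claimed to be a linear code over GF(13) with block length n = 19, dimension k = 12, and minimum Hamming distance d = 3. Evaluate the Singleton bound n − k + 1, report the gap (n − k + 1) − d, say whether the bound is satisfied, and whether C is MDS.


Singleton RHS = n − k + 1 = 8, slack = 5, bound satisfied, not MDS.

Singleton bound: d ≤ n − k + 1.
Here n = 19, k = 12, so n − k + 1 = 8.
Given d = 3, check d ≤ 8: YES.
Slack = (n − k + 1) − d = 5.
The code is NOT MDS (slack = 5 > 0).
Description: the claimed parameters are [19, 12, 3]_13; such a code would be non-MDS.


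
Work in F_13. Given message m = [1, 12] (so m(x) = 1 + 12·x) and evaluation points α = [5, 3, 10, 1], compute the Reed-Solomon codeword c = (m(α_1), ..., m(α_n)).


c = [9, 11, 4, 0]

Message polynomial: m(x) = 1 + 12·x (mod 13).
For each evaluation point α_i, compute m(α_i) mod 13:
  α_1 = 5: Horner steps 12 → 9, so m(5) = 9.
  α_2 = 3: Horner steps 12 → 11, so m(3) = 11.
  α_3 = 10: Horner steps 12 → 4, so m(10) = 4.
  α_4 = 1: Horner steps 12 → 0, so m(1) = 0.
Codeword c = [9, 11, 4, 0] ∈ F_13^4.


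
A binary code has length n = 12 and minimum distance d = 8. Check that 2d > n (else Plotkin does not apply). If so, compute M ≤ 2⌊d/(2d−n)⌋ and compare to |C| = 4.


Plotkin bound M ≤ 4; given |C| = 4 ≤ bound (satisfied).

Check applicability: 2d = 16, n = 12.
2d − n = 4 > 0, so Plotkin applies.
Compute d/(2d−n) = 8/4 ≈ 2.0000.
⌊d/(2d−n)⌋ = 2.
Plotkin bound: M ≤ 2·2 = 4.
Given |C| = 4, check: satisfied.
This |C| is at the Plotkin bound.


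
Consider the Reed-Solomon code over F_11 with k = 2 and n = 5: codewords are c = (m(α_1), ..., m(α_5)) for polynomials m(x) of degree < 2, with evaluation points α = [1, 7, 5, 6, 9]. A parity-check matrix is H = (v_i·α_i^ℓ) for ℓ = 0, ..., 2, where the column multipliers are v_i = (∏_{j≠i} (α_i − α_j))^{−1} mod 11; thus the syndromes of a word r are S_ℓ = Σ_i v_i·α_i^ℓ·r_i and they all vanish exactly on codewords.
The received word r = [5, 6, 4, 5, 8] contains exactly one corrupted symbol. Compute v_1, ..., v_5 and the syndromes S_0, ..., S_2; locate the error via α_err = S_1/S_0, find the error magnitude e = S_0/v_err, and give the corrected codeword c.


S = (9, 9, 9), error at position 1, error magnitude e = 5, c = [0, 6, 4, 5, 8].

Step 1: column multipliers v_i = (∏_{j≠i}(α_i − α_j))^{−1} mod 11.
  i = 1 (α = 1): (1−7)(1−5)(1−6)(1−9) = (−6)·(−4)·(−5)·(−8) = 960 ≡ 3, so v_1 = 3^{−1} = 4 (mod 11).
  i = 2 (α = 7): (7−1)(7−5)(7−6)(7−9) = 6·2·1·(−2) = −24 ≡ 9, so v_2 = 9^{−1} = 5 (mod 11).
  i = 3 (α = 5): (5−1)(5−7)(5−6)(5−9) = 4·(−2)·(−1)·(−4) = −32 ≡ 1, so v_3 = 1^{−1} = 1 (mod 11).
  i = 4 (α = 6): (6−1)(6−7)(6−5)(6−9) = 5·(−1)·1·(−3) = 15 ≡ 4, so v_4 = 4^{−1} = 3 (mod 11).
  i = 5 (α = 9): (9−1)(9−7)(9−5)(9−6) = 8·2·4·3 = 192 ≡ 5, so v_5 = 5^{−1} = 9 (mod 11).
  v = [4, 5, 1, 3, 9].
Step 2: syndromes of r = [5, 6, 4, 5, 8] (all sums mod 11).
  S_0 = Σ v_i r_i = 4·5 + 5·6 + 1·4 + 3·5 + 9·8 = 141 ≡ 9.
  S_1 = Σ v_i α_i r_i = 4·1·5 + 5·7·6 + 1·5·4 + 3·6·5 + 9·9·8 = 988 ≡ 9.
  α_i^2 mod 11 = [1, 5, 3, 3, 4].
  S_2 = Σ v_i α_i^2 r_i = 4·1·5 + 5·5·6 + 1·3·4 + 3·3·5 + 9·4·8 = 515 ≡ 9.
  S = (9, 9, 9) ≠ 0, so r is not a codeword (an error is present).
Step 3: locate the error. For a single error e at position i, S_ℓ = v_i·e·α_i^ℓ, so α_err = S_1/S_0.
  S_0^{−1} = 9^{−1} = 5 (mod 11), so α_err = 9·5 = 45 ≡ 1 = α_1. Error position i = 1.
  Consistency check: S_2/S_1 = 9·5 = 45 ≡ 1 = α_err ✓ (single-error assumption holds).
Step 4: error magnitude e = S_0/v_1 = S_0·∏_{j≠1}(α_1 − α_j) = 9·3 = 27 ≡ 5 (mod 11).
Step 5: correct position 1: c_1 = r_1 − e = 5 − 5 ≡ 0 (mod 11). Hence c = [0, 6, 4, 5, 8].
  Check: interpolating c through the α_i gives m(x) = 10 + 1·x (degree < 2) with m(α_i) = c_i for every i, so c is indeed a codeword.


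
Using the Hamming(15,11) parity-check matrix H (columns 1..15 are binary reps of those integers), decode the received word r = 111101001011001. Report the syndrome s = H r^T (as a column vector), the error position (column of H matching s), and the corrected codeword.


s = (0, 0, 1, 1)^T, error position = 3, corrected codeword c = 110101001011001

Compute s = H r^T mod 2 one row at a time:
  s_1 = 0 + 1 + 0 + 1 + 1 + 0 + 0 + 1 = 4 ≡ 0 (mod 2).
  s_2 = 1 + 0 + 1 + 0 + 1 + 0 + 0 + 1 = 4 ≡ 0 (mod 2).
  s_3 = 1 + 1 + 1 + 0 + 0 + 1 + 0 + 1 = 5 ≡ 1 (mod 2).
  s_4 = 1 + 1 + 0 + 0 + 1 + 1 + 0 + 1 = 5 ≡ 1 (mod 2).
s = (0, 0, 1, 1)^T — this equals column 3 of H (binary 0011), so error is at position 3.
Correct: flip bit 3 of r = 111101001011001 to get c = 110101001011001.


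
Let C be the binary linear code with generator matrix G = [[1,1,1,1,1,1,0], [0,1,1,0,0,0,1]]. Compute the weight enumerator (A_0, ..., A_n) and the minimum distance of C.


Weight distribution: A_0 = 1, A_3 = 1, A_5 = 1, A_6 = 1. Minimum distance d = 3.

Enumerate all 2^2 = 4 messages m ∈ F_2^2.
For each, compute codeword c = mG in F_2^7, then tally its weight.
  m = 00 → c = 0000000, weight = 0.
  m = 10 → c = 1111110, weight = 6.
  m = 01 → c = 0110001, weight = 3.
  m = 11 → c = 1001111, weight = 5.
Tally weights:
  weight 0: 1 codewords.
  weight 3: 1 codewords.
  weight 5: 1 codewords.
  weight 6: 1 codewords.
Minimum distance d = smallest w > 0 with A_w > 0 = 3.
Sanity: Σ A_w = 4 = 2^2 = 4 ✓.


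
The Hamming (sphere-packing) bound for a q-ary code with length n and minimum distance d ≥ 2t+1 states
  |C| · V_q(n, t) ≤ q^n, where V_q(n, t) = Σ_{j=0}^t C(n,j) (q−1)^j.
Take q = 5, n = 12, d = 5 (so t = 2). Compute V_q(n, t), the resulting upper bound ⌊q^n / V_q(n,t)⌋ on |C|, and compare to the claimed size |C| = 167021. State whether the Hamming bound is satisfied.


V_q(n, t) = 1105, q^n = 244140625, Hamming bound = 220941, |C| = 167021 ≤ bound (satisfied).

Step 1: Compute V_q(n, t) = Σ_{j=0}^2 C(n, j) (q−1)^j.
  j = 0: C(12,0)·(4)^0 = 1·1 = 1.
  j = 1: C(12,1)·(4)^1 = 12·4 = 48.
  j = 2: C(12,2)·(4)^2 = 66·16 = 1056.
  V_q(n, t) = 1 + 48 + 1056 = 1105.
Step 2: q^n = 5^12 = 244140625.
Step 3: Hamming bound ⌊q^n / V_q(n,t)⌋ = ⌊244140625/1105⌋ = 220941.
Step 4: Compare |C| = 167021 to 220941: satisfied.
The claimed |C| lies below the Hamming bound.


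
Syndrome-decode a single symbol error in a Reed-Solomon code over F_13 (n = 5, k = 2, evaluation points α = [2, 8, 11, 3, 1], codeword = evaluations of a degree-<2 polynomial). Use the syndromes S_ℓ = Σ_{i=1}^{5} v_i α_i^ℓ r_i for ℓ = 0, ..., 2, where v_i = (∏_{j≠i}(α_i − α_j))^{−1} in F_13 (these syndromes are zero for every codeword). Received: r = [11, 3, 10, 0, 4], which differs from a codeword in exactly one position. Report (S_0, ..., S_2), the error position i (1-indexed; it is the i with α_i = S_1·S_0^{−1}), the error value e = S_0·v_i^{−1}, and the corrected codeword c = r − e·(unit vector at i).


S = (2, 4, 8), error at position 1, error magnitude e = 9, c = [2, 3, 10, 0, 4].

Step 1: column multipliers v_i = (∏_{j≠i}(α_i − α_j))^{−1} mod 13.
  i = 1 (α = 2): (2−8)(2−11)(2−3)(2−1) = (−6)·(−9)·(−1)·1 = −54 ≡ 11, so v_1 = 11^{−1} = 6 (mod 13).
  i = 2 (α = 8): (8−2)(8−11)(8−3)(8−1) = 6·(−3)·5·7 = −630 ≡ 7, so v_2 = 7^{−1} = 2 (mod 13).
  i = 3 (α = 11): (11−2)(11−8)(11−3)(11−1) = 9·3·8·10 = 2160 ≡ 2, so v_3 = 2^{−1} = 7 (mod 13).
  i = 4 (α = 3): (3−2)(3−8)(3−11)(3−1) = 1·(−5)·(−8)·2 = 80 ≡ 2, so v_4 = 2^{−1} = 7 (mod 13).
  i = 5 (α = 1): (1−2)(1−8)(1−11)(1−3) = (−1)·(−7)·(−10)·(−2) = 140 ≡ 10, so v_5 = 10^{−1} = 4 (mod 13).
  v = [6, 2, 7, 7, 4].
Step 2: syndromes of r = [11, 3, 10, 0, 4] (all sums mod 13).
  S_0 = Σ v_i r_i = 6·11 + 2·3 + 7·10 + 7·0 + 4·4 = 158 ≡ 2.
  S_1 = Σ v_i α_i r_i = 6·2·11 + 2·8·3 + 7·11·10 + 7·3·0 + 4·1·4 = 966 ≡ 4.
  α_i^2 mod 13 = [4, 12, 4, 9, 1].
  S_2 = Σ v_i α_i^2 r_i = 6·4·11 + 2·12·3 + 7·4·10 + 7·9·0 + 4·1·4 = 632 ≡ 8.
  S = (2, 4, 8) ≠ 0, so r is not a codeword (an error is present).
Step 3: locate the error. For a single error e at position i, S_ℓ = v_i·e·α_i^ℓ, so α_err = S_1/S_0.
  S_0^{−1} = 2^{−1} = 7 (mod 13), so α_err = 4·7 = 28 ≡ 2 = α_1. Error position i = 1.
  Consistency check: S_2/S_1 = 8·10 = 80 ≡ 2 = α_err ✓ (single-error assumption holds).
Step 4: error magnitude e = S_0/v_1 = S_0·∏_{j≠1}(α_1 − α_j) = 2·11 = 22 ≡ 9 (mod 13).
Step 5: correct position 1: c_1 = r_1 − e = 11 − 9 ≡ 2 (mod 13). Hence c = [2, 3, 10, 0, 4].
  Check: interpolating c through the α_i gives m(x) = 6 + 11·x (degree < 2) with m(α_i) = c_i for every i, so c is indeed a codeword.


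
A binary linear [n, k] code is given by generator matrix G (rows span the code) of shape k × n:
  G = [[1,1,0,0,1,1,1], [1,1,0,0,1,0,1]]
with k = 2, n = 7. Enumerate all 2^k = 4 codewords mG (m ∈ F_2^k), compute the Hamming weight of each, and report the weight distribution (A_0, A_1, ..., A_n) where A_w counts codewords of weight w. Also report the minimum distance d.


Weight distribution: A_0 = 1, A_1 = 1, A_4 = 1, A_5 = 1. Minimum distance d = 1.

Enumerate all 2^2 = 4 messages m ∈ F_2^2.
For each, compute codeword c = mG in F_2^7, then tally its weight.
  m = 00 → c = 0000000, weight = 0.
  m = 10 → c = 1100111, weight = 5.
  m = 01 → c = 1100101, weight = 4.
  m = 11 → c = 0000010, weight = 1.
Tally weights:
  weight 0: 1 codewords.
  weight 1: 1 codewords.
  weight 4: 1 codewords.
  weight 5: 1 codewords.
Minimum distance d = smallest w > 0 with A_w > 0 = 1.
Sanity: Σ A_w = 4 = 2^2 = 4 ✓.


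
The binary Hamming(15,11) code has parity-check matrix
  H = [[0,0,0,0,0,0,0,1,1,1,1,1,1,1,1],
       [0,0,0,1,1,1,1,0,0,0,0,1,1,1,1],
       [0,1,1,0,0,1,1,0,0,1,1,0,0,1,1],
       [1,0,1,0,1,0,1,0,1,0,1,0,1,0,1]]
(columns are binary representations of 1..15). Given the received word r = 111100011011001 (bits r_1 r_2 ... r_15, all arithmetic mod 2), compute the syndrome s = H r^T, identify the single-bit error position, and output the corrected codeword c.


s = (1, 1, 0, 1)^T, error position = 13, corrected codeword c = 111100011011101

Compute s = H r^T mod 2 one row at a time:
  s_1 = 1 + 1 + 0 + 1 + 1 + 0 + 0 + 1 = 5 ≡ 1 (mod 2).
  s_2 = 1 + 0 + 0 + 0 + 1 + 0 + 0 + 1 = 3 ≡ 1 (mod 2).
  s_3 = 1 + 1 + 0 + 0 + 0 + 1 + 0 + 1 = 4 ≡ 0 (mod 2).
  s_4 = 1 + 1 + 0 + 0 + 1 + 1 + 0 + 1 = 5 ≡ 1 (mod 2).
s = (1, 1, 0, 1)^T — this equals column 13 of H (binary 1101), so error is at position 13.
Correct: flip bit 13 of r = 111100011011001 to get c = 111100011011101.


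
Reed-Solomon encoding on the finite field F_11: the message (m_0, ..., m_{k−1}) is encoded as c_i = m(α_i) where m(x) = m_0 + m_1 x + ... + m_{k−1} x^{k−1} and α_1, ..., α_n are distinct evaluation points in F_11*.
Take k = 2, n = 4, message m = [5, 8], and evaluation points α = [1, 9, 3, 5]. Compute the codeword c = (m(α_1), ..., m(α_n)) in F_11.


c = [2, 0, 7, 1]

Message polynomial: m(x) = 5 + 8·x (mod 11).
For each evaluation point α_i, compute m(α_i) mod 11:
  α_1 = 1: Horner steps 8 → 2, so m(1) = 2.
  α_2 = 9: Horner steps 8 → 0, so m(9) = 0.
  α_3 = 3: Horner steps 8 → 7, so m(3) = 7.
  α_4 = 5: Horner steps 8 → 1, so m(5) = 1.
Codeword c = [2, 0, 7, 1] ∈ F_11^4.


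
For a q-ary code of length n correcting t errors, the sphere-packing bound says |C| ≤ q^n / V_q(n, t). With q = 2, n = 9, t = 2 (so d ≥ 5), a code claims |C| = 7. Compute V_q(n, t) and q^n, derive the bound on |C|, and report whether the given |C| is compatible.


V_q(n, t) = 46, q^n = 512, Hamming bound = 11, |C| = 7 ≤ bound (satisfied).

Step 1: Compute V_q(n, t) = Σ_{j=0}^2 C(n, j) (q−1)^j.
  j = 0: C(9,0)·(1)^0 = 1·1 = 1.
  j = 1: C(9,1)·(1)^1 = 9·1 = 9.
  j = 2: C(9,2)·(1)^2 = 36·1 = 36.
  V_q(n, t) = 1 + 9 + 36 = 46.
Step 2: q^n = 2^9 = 512.
Step 3: Hamming bound ⌊q^n / V_q(n,t)⌋ = ⌊512/46⌋ = 11.
Step 4: Compare |C| = 7 to 11: satisfied.
The claimed |C| lies below the Hamming bound.


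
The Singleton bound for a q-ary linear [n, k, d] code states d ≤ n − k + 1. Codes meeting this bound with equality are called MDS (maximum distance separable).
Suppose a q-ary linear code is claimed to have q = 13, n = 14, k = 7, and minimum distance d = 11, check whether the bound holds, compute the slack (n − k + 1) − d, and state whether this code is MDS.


Singleton RHS = n − k + 1 = 8, slack = -3, bound violated (no such code; not MDS).

Singleton bound: d ≤ n − k + 1.
Here n = 14, k = 7, so n − k + 1 = 8.
Given d = 11, check d ≤ 8: NO.
Slack = (n − k + 1) − d = -3.
The slack is negative: d = 11 exceeds n − k + 1 = 8 by 3, so the Singleton bound is violated and no linear [14, 7, 11]_13 code can exist. In particular it is not MDS (MDS requires d = n − k + 1 exactly).
Description: the claimed parameters are [14, 7, 11]_13; such a code would be impossible (violates the Singleton bound).


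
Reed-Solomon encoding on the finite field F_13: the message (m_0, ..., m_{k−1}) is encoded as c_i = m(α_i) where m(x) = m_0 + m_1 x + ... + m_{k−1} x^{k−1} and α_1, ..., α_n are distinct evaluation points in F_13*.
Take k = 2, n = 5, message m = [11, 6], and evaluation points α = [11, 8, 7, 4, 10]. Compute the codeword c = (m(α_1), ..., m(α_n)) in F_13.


c = [12, 7, 1, 9, 6]

Message polynomial: m(x) = 11 + 6·x (mod 13).
For each evaluation point α_i, compute m(α_i) mod 13:
  α_1 = 11: Horner steps 6 → 12, so m(11) = 12.
  α_2 = 8: Horner steps 6 → 7, so m(8) = 7.
  α_3 = 7: Horner steps 6 → 1, so m(7) = 1.
  α_4 = 4: Horner steps 6 → 9, so m(4) = 9.
  α_5 = 10: Horner steps 6 → 6, so m(10) = 6.
Codeword c = [12, 7, 1, 9, 6] ∈ F_13^5.


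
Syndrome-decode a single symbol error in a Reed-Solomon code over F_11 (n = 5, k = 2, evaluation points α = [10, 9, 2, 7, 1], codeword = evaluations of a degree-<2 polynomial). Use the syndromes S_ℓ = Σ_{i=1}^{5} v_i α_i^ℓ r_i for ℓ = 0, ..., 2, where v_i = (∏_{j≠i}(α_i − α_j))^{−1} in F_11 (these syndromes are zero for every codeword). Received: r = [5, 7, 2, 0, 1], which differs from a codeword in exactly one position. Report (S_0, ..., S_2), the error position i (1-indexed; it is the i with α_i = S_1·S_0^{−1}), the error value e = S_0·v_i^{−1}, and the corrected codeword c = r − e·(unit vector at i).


S = (6, 1, 2), error at position 3, error magnitude e = 3, c = [5, 7, 10, 0, 1].

Step 1: column multipliers v_i = (∏_{j≠i}(α_i − α_j))^{−1} mod 11.
  i = 1 (α = 10): (10−9)(10−2)(10−7)(10−1) = 1·8·3·9 = 216 ≡ 7, so v_1 = 7^{−1} = 8 (mod 11).
  i = 2 (α = 9): (9−10)(9−2)(9−7)(9−1) = (−1)·7·2·8 = −112 ≡ 9, so v_2 = 9^{−1} = 5 (mod 11).
  i = 3 (α = 2): (2−10)(2−9)(2−7)(2−1) = (−8)·(−7)·(−5)·1 = −280 ≡ 6, so v_3 = 6^{−1} = 2 (mod 11).
  i = 4 (α = 7): (7−10)(7−9)(7−2)(7−1) = (−3)·(−2)·5·6 = 180 ≡ 4, so v_4 = 4^{−1} = 3 (mod 11).
  i = 5 (α = 1): (1−10)(1−9)(1−2)(1−7) = (−9)·(−8)·(−1)·(−6) = 432 ≡ 3, so v_5 = 3^{−1} = 4 (mod 11).
  v = [8, 5, 2, 3, 4].
Step 2: syndromes of r = [5, 7, 2, 0, 1] (all sums mod 11).
  S_0 = Σ v_i r_i = 8·5 + 5·7 + 2·2 + 3·0 + 4·1 = 83 ≡ 6.
  S_1 = Σ v_i α_i r_i = 8·10·5 + 5·9·7 + 2·2·2 + 3·7·0 + 4·1·1 = 727 ≡ 1.
  α_i^2 mod 11 = [1, 4, 4, 5, 1].
  S_2 = Σ v_i α_i^2 r_i = 8·1·5 + 5·4·7 + 2·4·2 + 3·5·0 + 4·1·1 = 200 ≡ 2.
  S = (6, 1, 2) ≠ 0, so r is not a codeword (an error is present).
Step 3: locate the error. For a single error e at position i, S_ℓ = v_i·e·α_i^ℓ, so α_err = S_1/S_0.
  S_0^{−1} = 6^{−1} = 2 (mod 11), so α_err = 1·2 = 2 ≡ 2 = α_3. Error position i = 3.
  Consistency check: S_2/S_1 = 2·1 = 2 ≡ 2 = α_err ✓ (single-error assumption holds).
Step 4: error magnitude e = S_0/v_3 = S_0·∏_{j≠3}(α_3 − α_j) = 6·6 = 36 ≡ 3 (mod 11).
Step 5: correct position 3: c_3 = r_3 − e = 2 − 3 ≡ 10 (mod 11). Hence c = [5, 7, 10, 0, 1].
  Check: interpolating c through the α_i gives m(x) = 3 + 9·x (degree < 2) with m(α_i) = c_i for every i, so c is indeed a codeword.


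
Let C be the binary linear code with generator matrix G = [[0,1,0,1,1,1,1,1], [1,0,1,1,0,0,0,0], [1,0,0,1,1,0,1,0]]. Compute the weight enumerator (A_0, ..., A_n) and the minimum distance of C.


Weight distribution: A_0 = 1, A_3 = 2, A_4 = 2, A_5 = 1, A_6 = 1, A_7 = 1. Minimum distance d = 3.

Enumerate all 2^3 = 8 messages m ∈ F_2^3.
For each, compute codeword c = mG in F_2^8, then tally its weight.
  m = 000 → c = 00000000, weight = 0.
  m = 100 → c = 01011111, weight = 6.
  m = 010 → c = 10110000, weight = 3.
  m = 110 → c = 11101111, weight = 7.
  m = 001 → c = 10011010, weight = 4.
  m = 101 → c = 11000101, weight = 4.
  m = 011 → c = 00101010, weight = 3.
  m = 111 → c = 01110101, weight = 5.
Tally weights:
  weight 0: 1 codewords.
  weight 3: 2 codewords.
  weight 4: 2 codewords.
  weight 5: 1 codewords.
  weight 6: 1 codewords.
  weight 7: 1 codewords.
Minimum distance d = smallest w > 0 with A_w > 0 = 3.
Sanity: Σ A_w = 8 = 2^3 = 8 ✓.


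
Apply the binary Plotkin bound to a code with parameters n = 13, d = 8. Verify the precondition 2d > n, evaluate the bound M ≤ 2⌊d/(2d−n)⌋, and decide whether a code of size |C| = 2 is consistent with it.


Plotkin bound M ≤ 4; given |C| = 2 ≤ bound (satisfied).

Check applicability: 2d = 16, n = 13.
2d − n = 3 > 0, so Plotkin applies.
Compute d/(2d−n) = 8/3 ≈ 2.6667.
⌊d/(2d−n)⌋ = 2.
Plotkin bound: M ≤ 2·2 = 4.
Given |C| = 2, check: satisfied.
This |C| is below the Plotkin bound.


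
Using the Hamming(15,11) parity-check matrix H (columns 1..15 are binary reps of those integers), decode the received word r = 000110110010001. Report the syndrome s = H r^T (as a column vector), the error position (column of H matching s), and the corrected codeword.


s = (1, 0, 1, 0)^T, error position = 10, corrected codeword c = 000110110110001

Compute s = H r^T mod 2 one row at a time:
  s_1 = 1 + 0 + 0 + 1 + 0 + 0 + 0 + 1 = 3 ≡ 1 (mod 2).
  s_2 = 1 + 1 + 0 + 1 + 0 + 0 + 0 + 1 = 4 ≡ 0 (mod 2).
  s_3 = 0 + 0 + 0 + 1 + 0 + 1 + 0 + 1 = 3 ≡ 1 (mod 2).
  s_4 = 0 + 0 + 1 + 1 + 0 + 1 + 0 + 1 = 4 ≡ 0 (mod 2).
s = (1, 0, 1, 0)^T — this equals column 10 of H (binary 1010), so error is at position 10.
Correct: flip bit 10 of r = 000110110010001 to get c = 000110110110001.


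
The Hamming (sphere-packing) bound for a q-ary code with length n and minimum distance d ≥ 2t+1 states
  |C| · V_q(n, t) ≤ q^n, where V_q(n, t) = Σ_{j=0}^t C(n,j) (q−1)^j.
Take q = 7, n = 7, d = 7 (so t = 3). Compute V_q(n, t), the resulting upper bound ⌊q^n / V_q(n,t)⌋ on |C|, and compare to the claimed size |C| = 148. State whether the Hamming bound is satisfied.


V_q(n, t) = 8359, q^n = 823543, Hamming bound = 98, |C| = 148 > bound (violated).

Step 1: Compute V_q(n, t) = Σ_{j=0}^3 C(n, j) (q−1)^j.
  j = 0: C(7,0)·(6)^0 = 1·1 = 1.
  j = 1: C(7,1)·(6)^1 = 7·6 = 42.
  j = 2: C(7,2)·(6)^2 = 21·36 = 756.
  j = 3: C(7,3)·(6)^3 = 35·216 = 7560.
  V_q(n, t) = 1 + 42 + 756 + 7560 = 8359.
Step 2: q^n = 7^7 = 823543.
Step 3: Hamming bound ⌊q^n / V_q(n,t)⌋ = ⌊823543/8359⌋ = 98.
Step 4: Compare |C| = 148 to 98: violated.
The claimed |C| lies above the Hamming bound, so no 7-ary code of length 7 with d ≥ 7 can have 148 codewords.


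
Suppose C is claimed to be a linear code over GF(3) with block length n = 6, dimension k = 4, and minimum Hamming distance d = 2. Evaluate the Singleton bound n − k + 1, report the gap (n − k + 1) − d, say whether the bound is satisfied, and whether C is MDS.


Singleton RHS = n − k + 1 = 3, slack = 1, bound satisfied, not MDS.

Singleton bound: d ≤ n − k + 1.
Here n = 6, k = 4, so n − k + 1 = 3.
Given d = 2, check d ≤ 3: YES.
Slack = (n − k + 1) − d = 1.
The code is NOT MDS (slack = 1 > 0).
Description: the claimed parameters are [6, 4, 2]_3; such a code would be non-MDS.


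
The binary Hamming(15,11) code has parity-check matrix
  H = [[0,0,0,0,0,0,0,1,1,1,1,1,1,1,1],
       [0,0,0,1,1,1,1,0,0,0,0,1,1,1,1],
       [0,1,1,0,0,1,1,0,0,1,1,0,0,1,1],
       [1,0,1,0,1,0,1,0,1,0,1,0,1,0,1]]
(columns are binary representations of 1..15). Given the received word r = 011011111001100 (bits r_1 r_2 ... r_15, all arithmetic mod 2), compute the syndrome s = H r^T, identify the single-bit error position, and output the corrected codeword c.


s = (0, 1, 0, 1)^T, error position = 5, corrected codeword c = 011001111001100

Compute s = H r^T mod 2 one row at a time:
  s_1 = 1 + 1 + 0 + 0 + 1 + 1 + 0 + 0 = 4 ≡ 0 (mod 2).
  s_2 = 0 + 1 + 1 + 1 + 1 + 1 + 0 + 0 = 5 ≡ 1 (mod 2).
  s_3 = 1 + 1 + 1 + 1 + 0 + 0 + 0 + 0 = 4 ≡ 0 (mod 2).
  s_4 = 0 + 1 + 1 + 1 + 1 + 0 + 1 + 0 = 5 ≡ 1 (mod 2).
s = (0, 1, 0, 1)^T — this equals column 5 of H (binary 0101), so error is at position 5.
Correct: flip bit 5 of r = 011011111001100 to get c = 011001111001100.
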